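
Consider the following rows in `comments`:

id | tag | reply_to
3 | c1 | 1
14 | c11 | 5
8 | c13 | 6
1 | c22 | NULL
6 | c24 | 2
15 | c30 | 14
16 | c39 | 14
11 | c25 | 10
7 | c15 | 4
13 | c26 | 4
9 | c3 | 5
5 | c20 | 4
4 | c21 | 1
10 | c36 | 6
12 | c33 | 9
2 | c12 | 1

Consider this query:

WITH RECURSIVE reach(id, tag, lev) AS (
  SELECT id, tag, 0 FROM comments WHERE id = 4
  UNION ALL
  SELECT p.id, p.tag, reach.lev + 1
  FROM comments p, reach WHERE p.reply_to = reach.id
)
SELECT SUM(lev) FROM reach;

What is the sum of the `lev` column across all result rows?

16

Base: id=4 (c21) at lev 0.
Iteration 1: rows with reply_to in {4} -> c20 (id 5, lev 1), c15 (id 7, lev 1), c26 (id 13, lev 1).
Iteration 2: rows with reply_to in {5,7,13} -> c3 (id 9, lev 2), c11 (id 14, lev 2).
Iteration 3: rows with reply_to in {9,14} -> c33 (id 12, lev 3), c30 (id 15, lev 3), c39 (id 16, lev 3).
Iteration 4: no rows with reply_to in {12,15,16}; recursion stops.
SUM(lev) = 0 + 1 + 1 + 1 + 2 + 2 + 3 + 3 + 3 = 16.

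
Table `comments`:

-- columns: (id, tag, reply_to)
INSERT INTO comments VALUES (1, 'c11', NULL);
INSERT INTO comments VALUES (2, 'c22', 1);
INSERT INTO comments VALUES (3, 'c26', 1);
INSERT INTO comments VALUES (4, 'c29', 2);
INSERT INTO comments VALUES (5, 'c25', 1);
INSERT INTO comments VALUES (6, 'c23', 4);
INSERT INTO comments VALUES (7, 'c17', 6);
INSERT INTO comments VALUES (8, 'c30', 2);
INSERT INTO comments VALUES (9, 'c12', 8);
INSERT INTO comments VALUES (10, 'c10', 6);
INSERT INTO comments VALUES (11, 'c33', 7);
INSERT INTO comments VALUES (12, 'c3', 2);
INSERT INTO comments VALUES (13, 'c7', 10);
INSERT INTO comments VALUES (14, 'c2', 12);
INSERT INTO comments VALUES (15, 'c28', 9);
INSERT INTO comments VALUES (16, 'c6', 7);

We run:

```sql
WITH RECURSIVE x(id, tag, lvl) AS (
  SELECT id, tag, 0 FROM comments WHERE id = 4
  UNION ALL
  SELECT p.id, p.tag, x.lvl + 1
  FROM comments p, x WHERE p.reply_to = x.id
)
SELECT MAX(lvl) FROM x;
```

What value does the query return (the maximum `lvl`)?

Base: id=4 (c29) at lvl 0.
Iteration 1: rows with reply_to in {4} -> c23 (id 6, lvl 1).
Iteration 2: rows with reply_to in {6} -> c17 (id 7, lvl 2), c10 (id 10, lvl 2).
Iteration 3: rows with reply_to in {7,10} -> c33 (id 11, lvl 3), c7 (id 13, lvl 3), c6 (id 16, lvl 3).
Iteration 4: no rows with reply_to in {11,13,16}; recursion stops.
lvl values: 0, 1, 2, 2, 3, 3, 3; the maximum is 3.

3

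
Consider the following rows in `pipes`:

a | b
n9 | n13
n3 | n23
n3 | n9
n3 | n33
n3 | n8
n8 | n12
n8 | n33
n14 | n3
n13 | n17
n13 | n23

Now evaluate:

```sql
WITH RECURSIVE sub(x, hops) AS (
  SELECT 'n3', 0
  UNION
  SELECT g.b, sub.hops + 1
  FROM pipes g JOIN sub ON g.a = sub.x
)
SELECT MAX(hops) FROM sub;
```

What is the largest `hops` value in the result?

Base: (n3, hops=0).
Iteration 1: edges from {n3} -> (n23, hops=1), (n33, hops=1), (n8, hops=1), (n9, hops=1).
Iteration 2: edges from {n23,n33,n8,n9} -> (n12, hops=2), (n13, hops=2), (n33, hops=2).
Iteration 3: edges from {n12,n13,n33} -> (n17, hops=3), (n23, hops=3).
Iteration 4: no outgoing edges from {n17,n23}; recursion stops.
hops values: 0, 1, 1, 1, 1, 2, 2, 2, 3, 3; the maximum is 3.

3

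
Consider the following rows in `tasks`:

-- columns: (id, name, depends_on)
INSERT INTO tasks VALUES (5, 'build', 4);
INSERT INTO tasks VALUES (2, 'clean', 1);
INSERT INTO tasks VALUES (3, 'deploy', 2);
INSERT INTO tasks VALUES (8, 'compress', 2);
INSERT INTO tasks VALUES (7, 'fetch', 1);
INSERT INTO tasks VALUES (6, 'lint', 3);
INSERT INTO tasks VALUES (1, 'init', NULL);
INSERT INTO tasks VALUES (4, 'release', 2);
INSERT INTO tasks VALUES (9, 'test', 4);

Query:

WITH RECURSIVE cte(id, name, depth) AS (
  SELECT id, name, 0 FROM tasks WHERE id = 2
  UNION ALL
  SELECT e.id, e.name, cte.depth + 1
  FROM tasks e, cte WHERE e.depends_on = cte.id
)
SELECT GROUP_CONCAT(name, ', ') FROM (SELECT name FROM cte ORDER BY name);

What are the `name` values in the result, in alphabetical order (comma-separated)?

Base: id=2 (clean) at depth 0.
Iteration 1: rows with depends_on in {2} -> deploy (id 3, depth 1), release (id 4, depth 1), compress (id 8, depth 1).
Iteration 2: rows with depends_on in {3,4,8} -> build (id 5, depth 2), lint (id 6, depth 2), test (id 9, depth 2).
Iteration 3: no rows with depends_on in {5,6,9}; recursion stops.

build, clean, compress, deploy, lint, release, test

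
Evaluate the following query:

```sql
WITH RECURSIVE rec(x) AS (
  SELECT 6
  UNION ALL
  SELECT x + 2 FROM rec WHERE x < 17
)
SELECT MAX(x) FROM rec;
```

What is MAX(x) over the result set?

18

Base: x=6.
Iteration 1: 6 < 17 holds -> x = 6 + 2 = 8.
Iteration 2: 8 < 17 holds -> x = 8 + 2 = 10.
Iteration 3: 10 < 17 holds -> x = 10 + 2 = 12.
Iteration 4: 12 < 17 holds -> x = 12 + 2 = 14.
Iteration 5: 14 < 17 holds -> x = 14 + 2 = 16.
Iteration 6: 16 < 17 holds -> x = 16 + 2 = 18.
Iteration 7: 18 < 17 fails; recursion stops.
x values: 6, 8, 10, 12, 14, 16, 18; the maximum is 18.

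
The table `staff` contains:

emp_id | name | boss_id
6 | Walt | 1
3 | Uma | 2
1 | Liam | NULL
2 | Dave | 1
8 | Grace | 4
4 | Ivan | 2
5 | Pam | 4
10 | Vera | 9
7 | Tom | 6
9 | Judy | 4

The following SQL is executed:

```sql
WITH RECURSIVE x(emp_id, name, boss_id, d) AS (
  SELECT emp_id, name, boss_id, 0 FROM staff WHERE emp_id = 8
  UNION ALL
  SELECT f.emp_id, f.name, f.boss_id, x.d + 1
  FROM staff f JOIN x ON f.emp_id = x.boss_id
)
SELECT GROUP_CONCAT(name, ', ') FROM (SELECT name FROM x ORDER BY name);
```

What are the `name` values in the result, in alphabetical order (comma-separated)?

Dave, Grace, Ivan, Liam

Base: emp_id=8 (Grace), boss_id=4, d 0.
Iteration 1: join on emp_id=4 -> Ivan (id 4, boss_id=2, d 1).
Iteration 2: join on emp_id=2 -> Dave (id 2, boss_id=1, d 2).
Iteration 3: join on emp_id=1 -> Liam (id 1, boss_id=NULL, d 3).
Iteration 4: boss_id is NULL; no match; recursion stops.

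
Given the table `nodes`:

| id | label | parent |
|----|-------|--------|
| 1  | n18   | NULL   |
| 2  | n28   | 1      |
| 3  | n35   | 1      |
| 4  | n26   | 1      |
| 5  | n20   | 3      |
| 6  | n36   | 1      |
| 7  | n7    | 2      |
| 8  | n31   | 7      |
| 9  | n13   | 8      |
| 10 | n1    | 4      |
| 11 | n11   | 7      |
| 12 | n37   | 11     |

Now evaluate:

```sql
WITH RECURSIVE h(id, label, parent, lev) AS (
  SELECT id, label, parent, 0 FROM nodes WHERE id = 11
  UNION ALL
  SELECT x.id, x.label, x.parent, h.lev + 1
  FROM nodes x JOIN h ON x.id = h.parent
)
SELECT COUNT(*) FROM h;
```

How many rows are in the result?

4

Base: id=11 (n11), parent=7, lev 0.
Iteration 1: join on id=7 -> n7 (id 7, parent=2, lev 1).
Iteration 2: join on id=2 -> n28 (id 2, parent=1, lev 2).
Iteration 3: join on id=1 -> n18 (id 1, parent=NULL, lev 3).
Iteration 4: parent is NULL; no match; recursion stops.
Total rows emitted: 4.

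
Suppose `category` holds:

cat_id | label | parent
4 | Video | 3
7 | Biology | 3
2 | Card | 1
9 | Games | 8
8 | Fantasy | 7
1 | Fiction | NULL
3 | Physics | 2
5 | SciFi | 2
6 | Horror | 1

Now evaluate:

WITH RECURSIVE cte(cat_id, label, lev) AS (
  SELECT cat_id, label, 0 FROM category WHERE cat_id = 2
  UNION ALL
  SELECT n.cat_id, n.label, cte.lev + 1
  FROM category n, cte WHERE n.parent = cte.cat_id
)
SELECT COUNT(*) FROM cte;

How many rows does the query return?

Base: cat_id=2 (Card) at lev 0.
Iteration 1: rows with parent in {2} -> Physics (id 3, lev 1), SciFi (id 5, lev 1).
Iteration 2: rows with parent in {3,5} -> Video (id 4, lev 2), Biology (id 7, lev 2).
Iteration 3: rows with parent in {4,7} -> Fantasy (id 8, lev 3).
Iteration 4: rows with parent in {8} -> Games (id 9, lev 4).
Iteration 5: no rows with parent in {9}; recursion stops.
Total rows emitted: 7.

7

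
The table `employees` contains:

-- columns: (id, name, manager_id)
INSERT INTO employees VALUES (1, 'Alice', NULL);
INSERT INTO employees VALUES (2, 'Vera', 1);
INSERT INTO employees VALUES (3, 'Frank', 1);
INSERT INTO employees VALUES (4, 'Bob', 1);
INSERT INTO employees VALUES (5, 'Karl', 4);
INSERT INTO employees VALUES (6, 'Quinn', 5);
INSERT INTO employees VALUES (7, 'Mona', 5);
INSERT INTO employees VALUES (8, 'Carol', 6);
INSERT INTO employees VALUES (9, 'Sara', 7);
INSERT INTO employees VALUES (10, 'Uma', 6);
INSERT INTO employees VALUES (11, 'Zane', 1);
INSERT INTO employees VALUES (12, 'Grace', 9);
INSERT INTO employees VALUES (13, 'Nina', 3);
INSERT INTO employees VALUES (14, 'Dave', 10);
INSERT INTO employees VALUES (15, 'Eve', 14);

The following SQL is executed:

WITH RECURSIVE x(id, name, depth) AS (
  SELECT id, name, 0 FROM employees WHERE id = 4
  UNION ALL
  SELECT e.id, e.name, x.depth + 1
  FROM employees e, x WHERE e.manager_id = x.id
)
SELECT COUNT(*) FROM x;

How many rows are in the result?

Base: id=4 (Bob) at depth 0.
Iteration 1: rows with manager_id in {4} -> Karl (id 5, depth 1).
Iteration 2: rows with manager_id in {5} -> Quinn (id 6, depth 2), Mona (id 7, depth 2).
Iteration 3: rows with manager_id in {6,7} -> Carol (id 8, depth 3), Sara (id 9, depth 3), Uma (id 10, depth 3).
Iteration 4: rows with manager_id in {8,9,10} -> Grace (id 12, depth 4), Dave (id 14, depth 4).
Iteration 5: rows with manager_id in {12,14} -> Eve (id 15, depth 5).
Iteration 6: no rows with manager_id in {15}; recursion stops.
Total rows emitted: 10.

10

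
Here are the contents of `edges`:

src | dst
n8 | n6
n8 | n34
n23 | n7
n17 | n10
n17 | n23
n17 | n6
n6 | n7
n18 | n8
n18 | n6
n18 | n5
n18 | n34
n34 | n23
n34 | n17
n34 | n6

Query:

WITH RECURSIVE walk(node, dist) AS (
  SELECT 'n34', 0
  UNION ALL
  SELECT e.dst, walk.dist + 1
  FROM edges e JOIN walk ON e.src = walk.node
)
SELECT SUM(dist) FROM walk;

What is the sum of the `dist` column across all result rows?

19

Base: (n34, dist=0).
Iteration 1: edges from {n34} -> (n17, dist=1), (n23, dist=1), (n6, dist=1).
Iteration 2: edges from {n17,n23,n6} -> (n10, dist=2), (n23, dist=2), (n6, dist=2), (n7, dist=2) x2. [UNION ALL keeps all 5 new rows, including repeats]
Iteration 3: edges from {n10,n23,n6,n7} -> (n7, dist=3) x2. [UNION ALL keeps all 2 new rows, including repeats]
Iteration 4: no outgoing edges from {n7}; recursion stops.
SUM(dist) = 0 + 1 + 1 + 1 + 2 + 2 + 2 + 2 + 2 + 3 + 3 = 19.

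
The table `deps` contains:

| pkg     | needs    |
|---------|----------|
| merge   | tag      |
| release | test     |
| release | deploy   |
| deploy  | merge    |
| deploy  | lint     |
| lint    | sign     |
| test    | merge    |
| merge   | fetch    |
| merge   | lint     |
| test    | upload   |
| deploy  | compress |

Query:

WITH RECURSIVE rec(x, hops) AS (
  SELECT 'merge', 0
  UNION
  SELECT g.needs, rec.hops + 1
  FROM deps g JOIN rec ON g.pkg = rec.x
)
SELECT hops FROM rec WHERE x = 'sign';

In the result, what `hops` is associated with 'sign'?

2

Base: (merge, hops=0).
Iteration 1: edges from {merge} -> (fetch, hops=1), (lint, hops=1), (tag, hops=1).
Iteration 2: edges from {fetch,lint,tag} -> (sign, hops=2).
Iteration 3: no outgoing edges from {sign}; recursion stops.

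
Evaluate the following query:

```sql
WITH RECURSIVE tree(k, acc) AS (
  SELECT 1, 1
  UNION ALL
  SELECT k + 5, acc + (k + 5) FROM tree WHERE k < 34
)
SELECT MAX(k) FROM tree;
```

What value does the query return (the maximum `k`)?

Base: k=1, acc=1.
Iteration 1: 1 < 34 holds -> k = 1 + 5 = 6, acc = 1 + 6 = 7.
Iteration 2: 6 < 34 holds -> k = 6 + 5 = 11, acc = 7 + 11 = 18.
Iteration 3: 11 < 34 holds -> k = 11 + 5 = 16, acc = 18 + 16 = 34.
Iteration 4: 16 < 34 holds -> k = 16 + 5 = 21, acc = 34 + 21 = 55.
Iteration 5: 21 < 34 holds -> k = 21 + 5 = 26, acc = 55 + 26 = 81.
Iteration 6: 26 < 34 holds -> k = 26 + 5 = 31, acc = 81 + 31 = 112.
Iteration 7: 31 < 34 holds -> k = 31 + 5 = 36, acc = 112 + 36 = 148.
Iteration 8: 36 < 34 fails; recursion stops.
k values: 1, 6, 11, 16, 21, 26, 31, 36; the maximum is 36.

36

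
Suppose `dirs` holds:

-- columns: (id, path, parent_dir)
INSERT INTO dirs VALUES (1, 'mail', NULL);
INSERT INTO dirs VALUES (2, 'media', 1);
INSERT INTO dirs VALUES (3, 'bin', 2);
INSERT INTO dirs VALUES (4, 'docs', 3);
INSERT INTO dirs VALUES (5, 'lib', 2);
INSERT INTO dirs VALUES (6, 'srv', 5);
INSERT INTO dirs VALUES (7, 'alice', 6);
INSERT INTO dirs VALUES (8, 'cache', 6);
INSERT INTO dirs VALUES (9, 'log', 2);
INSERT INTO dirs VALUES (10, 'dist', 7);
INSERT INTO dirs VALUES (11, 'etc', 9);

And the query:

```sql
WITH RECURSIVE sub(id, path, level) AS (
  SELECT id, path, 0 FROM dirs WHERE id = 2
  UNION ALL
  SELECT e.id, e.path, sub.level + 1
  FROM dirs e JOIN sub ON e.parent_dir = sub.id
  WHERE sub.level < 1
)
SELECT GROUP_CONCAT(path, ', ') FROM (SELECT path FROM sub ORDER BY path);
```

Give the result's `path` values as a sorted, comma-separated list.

Base: id=2 (media) at level 0.
Iteration 1: rows with parent_dir in {2} -> bin (id 3, level 1), lib (id 5, level 1), log (id 9, level 1).
Iteration 2: level < 1 fails for all current rows; recursion stops.

bin, lib, log, media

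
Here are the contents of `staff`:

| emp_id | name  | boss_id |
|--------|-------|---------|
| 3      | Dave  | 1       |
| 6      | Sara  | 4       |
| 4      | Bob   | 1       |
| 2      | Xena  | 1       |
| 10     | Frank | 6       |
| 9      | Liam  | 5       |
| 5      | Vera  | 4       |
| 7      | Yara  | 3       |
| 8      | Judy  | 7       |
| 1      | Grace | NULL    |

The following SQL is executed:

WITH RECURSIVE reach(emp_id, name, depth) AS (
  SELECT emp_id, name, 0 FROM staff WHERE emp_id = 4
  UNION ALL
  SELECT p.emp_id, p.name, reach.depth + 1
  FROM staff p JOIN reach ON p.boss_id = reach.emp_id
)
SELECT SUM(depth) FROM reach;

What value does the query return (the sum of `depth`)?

6

Base: emp_id=4 (Bob) at depth 0.
Iteration 1: rows with boss_id in {4} -> Vera (id 5, depth 1), Sara (id 6, depth 1).
Iteration 2: rows with boss_id in {5,6} -> Liam (id 9, depth 2), Frank (id 10, depth 2).
Iteration 3: no rows with boss_id in {9,10}; recursion stops.
SUM(depth) = 0 + 1 + 1 + 2 + 2 = 6.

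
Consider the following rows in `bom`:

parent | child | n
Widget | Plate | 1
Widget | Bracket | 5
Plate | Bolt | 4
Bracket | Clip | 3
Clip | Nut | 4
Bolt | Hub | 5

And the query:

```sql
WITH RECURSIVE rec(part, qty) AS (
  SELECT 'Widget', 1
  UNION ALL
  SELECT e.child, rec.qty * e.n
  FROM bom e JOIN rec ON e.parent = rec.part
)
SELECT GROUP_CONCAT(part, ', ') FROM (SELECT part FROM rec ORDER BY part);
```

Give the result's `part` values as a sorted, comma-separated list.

Base: (Widget, qty=1).
Iteration 1: components of {Widget} -> Bracket = 1*5 = 5, Plate = 1*1 = 1.
Iteration 2: components of {Bracket,Plate} -> Bolt = 1*4 = 4, Clip = 5*3 = 15.
Iteration 3: components of {Bolt,Clip} -> Hub = 4*5 = 20, Nut = 15*4 = 60.
Iteration 4: no further components; recursion stops.

Bolt, Bracket, Clip, Hub, Nut, Plate, Widget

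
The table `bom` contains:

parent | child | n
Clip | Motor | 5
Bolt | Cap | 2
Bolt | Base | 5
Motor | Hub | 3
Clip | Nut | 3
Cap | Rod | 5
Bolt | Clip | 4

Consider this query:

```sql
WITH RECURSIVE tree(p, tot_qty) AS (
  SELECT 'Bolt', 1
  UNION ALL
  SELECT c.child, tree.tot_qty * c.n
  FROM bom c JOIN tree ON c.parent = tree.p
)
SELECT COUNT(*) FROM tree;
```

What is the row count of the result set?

8

Base: (Bolt, tot_qty=1).
Iteration 1: components of {Bolt} -> Base = 1*5 = 5, Cap = 1*2 = 2, Clip = 1*4 = 4.
Iteration 2: components of {Base,Cap,Clip} -> Motor = 4*5 = 20, Nut = 4*3 = 12, Rod = 2*5 = 10.
Iteration 3: components of {Motor,Nut,Rod} -> Hub = 20*3 = 60.
Iteration 4: no further components; recursion stops.
Total rows emitted: 8.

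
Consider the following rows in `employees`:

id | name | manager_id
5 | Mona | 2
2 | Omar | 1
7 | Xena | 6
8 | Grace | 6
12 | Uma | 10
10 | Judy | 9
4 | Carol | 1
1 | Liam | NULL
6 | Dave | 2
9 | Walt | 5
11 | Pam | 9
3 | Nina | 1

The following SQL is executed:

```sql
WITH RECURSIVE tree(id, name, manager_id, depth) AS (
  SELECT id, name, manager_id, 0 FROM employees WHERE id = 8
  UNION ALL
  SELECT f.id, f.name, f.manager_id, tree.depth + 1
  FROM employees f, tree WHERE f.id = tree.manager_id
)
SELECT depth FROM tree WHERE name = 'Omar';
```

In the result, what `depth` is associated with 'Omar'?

2

Base: id=8 (Grace), manager_id=6, depth 0.
Iteration 1: join on id=6 -> Dave (id 6, manager_id=2, depth 1).
Iteration 2: join on id=2 -> Omar (id 2, manager_id=1, depth 2).
Iteration 3: join on id=1 -> Liam (id 1, manager_id=NULL, depth 3).
Iteration 4: manager_id is NULL; no match; recursion stops.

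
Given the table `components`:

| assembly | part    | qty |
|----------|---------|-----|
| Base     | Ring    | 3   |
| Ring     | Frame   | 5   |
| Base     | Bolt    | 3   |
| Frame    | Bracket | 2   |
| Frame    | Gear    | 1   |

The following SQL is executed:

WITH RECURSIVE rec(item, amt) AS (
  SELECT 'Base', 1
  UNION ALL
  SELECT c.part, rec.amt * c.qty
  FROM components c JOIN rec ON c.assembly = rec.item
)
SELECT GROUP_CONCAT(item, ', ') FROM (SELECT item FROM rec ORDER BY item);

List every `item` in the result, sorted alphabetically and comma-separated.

Base, Bolt, Bracket, Frame, Gear, Ring

Base: (Base, amt=1).
Iteration 1: components of {Base} -> Bolt = 1*3 = 3, Ring = 1*3 = 3.
Iteration 2: components of {Bolt,Ring} -> Frame = 3*5 = 15.
Iteration 3: components of {Frame} -> Bracket = 15*2 = 30, Gear = 15*1 = 15.
Iteration 4: no further components; recursion stops.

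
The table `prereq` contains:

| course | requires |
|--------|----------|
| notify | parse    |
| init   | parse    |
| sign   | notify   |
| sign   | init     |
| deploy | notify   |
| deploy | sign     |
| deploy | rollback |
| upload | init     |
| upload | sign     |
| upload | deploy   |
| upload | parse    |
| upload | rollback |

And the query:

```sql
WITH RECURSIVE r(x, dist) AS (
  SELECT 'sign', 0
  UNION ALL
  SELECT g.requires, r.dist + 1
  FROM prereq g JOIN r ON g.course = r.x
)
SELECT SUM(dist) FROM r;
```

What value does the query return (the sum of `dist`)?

6

Base: (sign, dist=0).
Iteration 1: edges from {sign} -> (init, dist=1), (notify, dist=1).
Iteration 2: edges from {init,notify} -> (parse, dist=2) x2. [UNION ALL keeps all 2 new rows, including repeats]
Iteration 3: no outgoing edges from {parse}; recursion stops.
SUM(dist) = 0 + 1 + 1 + 2 + 2 = 6.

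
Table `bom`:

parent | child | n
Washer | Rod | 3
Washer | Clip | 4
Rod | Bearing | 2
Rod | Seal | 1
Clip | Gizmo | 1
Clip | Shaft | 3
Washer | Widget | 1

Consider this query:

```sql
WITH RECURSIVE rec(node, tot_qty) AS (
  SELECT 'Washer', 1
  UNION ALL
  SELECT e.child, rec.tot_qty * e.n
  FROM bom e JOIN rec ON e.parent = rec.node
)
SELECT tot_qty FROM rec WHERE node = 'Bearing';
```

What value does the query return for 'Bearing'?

6

Base: (Washer, tot_qty=1).
Iteration 1: components of {Washer} -> Clip = 1*4 = 4, Rod = 1*3 = 3, Widget = 1*1 = 1.
Iteration 2: components of {Clip,Rod,Widget} -> Bearing = 3*2 = 6, Gizmo = 4*1 = 4, Seal = 3*1 = 3, Shaft = 4*3 = 12.
Iteration 3: no further components; recursion stops.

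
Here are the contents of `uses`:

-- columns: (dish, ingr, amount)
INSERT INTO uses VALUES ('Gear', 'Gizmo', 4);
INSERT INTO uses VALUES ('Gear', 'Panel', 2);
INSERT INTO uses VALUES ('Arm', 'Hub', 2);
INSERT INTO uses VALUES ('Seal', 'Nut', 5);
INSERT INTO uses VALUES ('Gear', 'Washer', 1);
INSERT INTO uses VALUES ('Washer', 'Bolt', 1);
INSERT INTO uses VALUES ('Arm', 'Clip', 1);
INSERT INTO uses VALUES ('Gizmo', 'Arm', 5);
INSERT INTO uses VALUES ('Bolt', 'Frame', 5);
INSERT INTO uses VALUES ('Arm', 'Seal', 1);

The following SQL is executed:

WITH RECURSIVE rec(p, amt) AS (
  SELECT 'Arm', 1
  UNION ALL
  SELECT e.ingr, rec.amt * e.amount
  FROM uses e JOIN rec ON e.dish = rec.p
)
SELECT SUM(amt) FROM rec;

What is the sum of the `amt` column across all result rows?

10

Base: (Arm, amt=1).
Iteration 1: components of {Arm} -> Clip = 1*1 = 1, Hub = 1*2 = 2, Seal = 1*1 = 1.
Iteration 2: components of {Clip,Hub,Seal} -> Nut = 1*5 = 5.
Iteration 3: no further components; recursion stops.
SUM(amt) = 1 + 1 + 2 + 1 + 5 = 10.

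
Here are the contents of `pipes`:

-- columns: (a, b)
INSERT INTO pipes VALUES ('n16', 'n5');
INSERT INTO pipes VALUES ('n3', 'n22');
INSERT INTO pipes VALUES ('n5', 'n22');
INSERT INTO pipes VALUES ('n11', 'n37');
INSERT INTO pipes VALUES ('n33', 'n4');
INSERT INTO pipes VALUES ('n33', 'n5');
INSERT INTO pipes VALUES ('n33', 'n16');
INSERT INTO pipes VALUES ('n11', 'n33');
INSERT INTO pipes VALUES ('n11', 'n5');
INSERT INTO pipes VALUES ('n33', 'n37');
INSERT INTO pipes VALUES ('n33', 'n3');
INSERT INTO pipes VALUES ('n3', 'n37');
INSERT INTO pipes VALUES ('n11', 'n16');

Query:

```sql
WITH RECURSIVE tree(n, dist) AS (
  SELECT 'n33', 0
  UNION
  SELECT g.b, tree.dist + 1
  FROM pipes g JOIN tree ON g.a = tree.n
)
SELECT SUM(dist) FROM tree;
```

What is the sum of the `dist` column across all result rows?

Base: (n33, dist=0).
Iteration 1: edges from {n33} -> (n16, dist=1), (n3, dist=1), (n37, dist=1), (n4, dist=1), (n5, dist=1).
Iteration 2: edges from {n16,n3,n37,n4,n5} -> (n22, dist=2), (n37, dist=2), (n5, dist=2). [UNION drops 1 duplicate row(s)]
Iteration 3: edges from {n22,n37,n5} -> (n22, dist=3).
Iteration 4: no outgoing edges from {n22}; recursion stops.
SUM(dist) = 0 + 1 + 1 + 1 + 1 + 1 + 2 + 2 + 2 + 3 = 14.

14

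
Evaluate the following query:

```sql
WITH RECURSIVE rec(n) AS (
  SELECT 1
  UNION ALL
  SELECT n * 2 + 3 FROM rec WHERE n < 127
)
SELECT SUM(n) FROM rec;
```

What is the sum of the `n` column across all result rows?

487

Base: n=1.
Iteration 1: 1 < 127 holds -> n = 1 * 2 + 3 = 5.
Iteration 2: 5 < 127 holds -> n = 5 * 2 + 3 = 13.
Iteration 3: 13 < 127 holds -> n = 13 * 2 + 3 = 29.
Iteration 4: 29 < 127 holds -> n = 29 * 2 + 3 = 61.
Iteration 5: 61 < 127 holds -> n = 61 * 2 + 3 = 125.
Iteration 6: 125 < 127 holds -> n = 125 * 2 + 3 = 253.
Iteration 7: 253 < 127 fails; recursion stops.
SUM(n) = 1 + 5 + 13 + 29 + 61 + 125 + 253 = 487.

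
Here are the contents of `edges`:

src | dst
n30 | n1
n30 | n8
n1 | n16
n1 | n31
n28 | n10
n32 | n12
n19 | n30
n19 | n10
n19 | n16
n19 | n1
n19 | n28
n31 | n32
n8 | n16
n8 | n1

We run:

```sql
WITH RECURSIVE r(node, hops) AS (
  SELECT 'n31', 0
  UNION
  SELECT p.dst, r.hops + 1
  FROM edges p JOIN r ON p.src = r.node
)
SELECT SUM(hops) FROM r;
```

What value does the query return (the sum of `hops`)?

Base: (n31, hops=0).
Iteration 1: edges from {n31} -> (n32, hops=1).
Iteration 2: edges from {n32} -> (n12, hops=2).
Iteration 3: no outgoing edges from {n12}; recursion stops.
SUM(hops) = 0 + 1 + 2 = 3.

3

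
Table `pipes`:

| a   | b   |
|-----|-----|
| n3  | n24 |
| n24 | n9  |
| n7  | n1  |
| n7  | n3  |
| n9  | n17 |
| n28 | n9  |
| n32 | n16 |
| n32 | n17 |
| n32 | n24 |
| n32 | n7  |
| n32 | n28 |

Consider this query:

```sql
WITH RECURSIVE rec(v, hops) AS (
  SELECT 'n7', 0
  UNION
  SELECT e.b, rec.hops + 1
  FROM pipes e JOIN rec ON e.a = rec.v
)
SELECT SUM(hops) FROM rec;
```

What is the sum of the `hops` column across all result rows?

Base: (n7, hops=0).
Iteration 1: edges from {n7} -> (n1, hops=1), (n3, hops=1).
Iteration 2: edges from {n1,n3} -> (n24, hops=2).
Iteration 3: edges from {n24} -> (n9, hops=3).
Iteration 4: edges from {n9} -> (n17, hops=4).
Iteration 5: no outgoing edges from {n17}; recursion stops.
SUM(hops) = 0 + 1 + 1 + 2 + 3 + 4 = 11.

11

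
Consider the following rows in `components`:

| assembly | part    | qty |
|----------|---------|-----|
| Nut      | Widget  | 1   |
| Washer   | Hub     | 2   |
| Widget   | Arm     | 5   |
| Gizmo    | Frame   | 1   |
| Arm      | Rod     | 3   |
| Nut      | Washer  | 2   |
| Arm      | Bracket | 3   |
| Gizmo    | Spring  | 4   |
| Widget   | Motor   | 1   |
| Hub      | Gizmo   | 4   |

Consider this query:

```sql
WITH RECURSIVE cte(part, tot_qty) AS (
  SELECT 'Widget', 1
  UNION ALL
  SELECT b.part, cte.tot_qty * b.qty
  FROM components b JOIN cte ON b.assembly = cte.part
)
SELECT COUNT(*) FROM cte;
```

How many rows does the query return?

Base: (Widget, tot_qty=1).
Iteration 1: components of {Widget} -> Arm = 1*5 = 5, Motor = 1*1 = 1.
Iteration 2: components of {Arm,Motor} -> Bracket = 5*3 = 15, Rod = 5*3 = 15.
Iteration 3: no further components; recursion stops.
Total rows emitted: 5.

5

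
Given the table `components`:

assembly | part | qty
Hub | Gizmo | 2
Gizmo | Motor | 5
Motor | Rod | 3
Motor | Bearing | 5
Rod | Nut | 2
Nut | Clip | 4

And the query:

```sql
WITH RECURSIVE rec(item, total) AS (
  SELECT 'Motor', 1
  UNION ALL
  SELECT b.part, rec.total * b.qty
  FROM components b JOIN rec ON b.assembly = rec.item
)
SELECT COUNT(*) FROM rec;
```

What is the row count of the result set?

Base: (Motor, total=1).
Iteration 1: components of {Motor} -> Bearing = 1*5 = 5, Rod = 1*3 = 3.
Iteration 2: components of {Bearing,Rod} -> Nut = 3*2 = 6.
Iteration 3: components of {Nut} -> Clip = 6*4 = 24.
Iteration 4: no further components; recursion stops.
Total rows emitted: 5.

5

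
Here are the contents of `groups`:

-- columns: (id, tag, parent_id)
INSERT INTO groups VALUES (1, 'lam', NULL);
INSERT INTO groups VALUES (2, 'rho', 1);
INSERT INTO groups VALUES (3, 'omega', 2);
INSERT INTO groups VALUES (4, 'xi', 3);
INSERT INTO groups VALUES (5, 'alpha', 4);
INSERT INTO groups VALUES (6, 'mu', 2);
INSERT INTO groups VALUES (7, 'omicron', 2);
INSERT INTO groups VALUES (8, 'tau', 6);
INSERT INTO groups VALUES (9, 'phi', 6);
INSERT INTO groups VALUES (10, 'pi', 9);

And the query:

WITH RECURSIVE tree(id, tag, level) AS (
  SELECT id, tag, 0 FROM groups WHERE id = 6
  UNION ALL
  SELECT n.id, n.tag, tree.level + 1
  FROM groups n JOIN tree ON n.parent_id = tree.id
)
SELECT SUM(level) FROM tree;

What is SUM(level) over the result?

4

Base: id=6 (mu) at level 0.
Iteration 1: rows with parent_id in {6} -> tau (id 8, level 1), phi (id 9, level 1).
Iteration 2: rows with parent_id in {8,9} -> pi (id 10, level 2).
Iteration 3: no rows with parent_id in {10}; recursion stops.
SUM(level) = 0 + 1 + 1 + 2 = 4.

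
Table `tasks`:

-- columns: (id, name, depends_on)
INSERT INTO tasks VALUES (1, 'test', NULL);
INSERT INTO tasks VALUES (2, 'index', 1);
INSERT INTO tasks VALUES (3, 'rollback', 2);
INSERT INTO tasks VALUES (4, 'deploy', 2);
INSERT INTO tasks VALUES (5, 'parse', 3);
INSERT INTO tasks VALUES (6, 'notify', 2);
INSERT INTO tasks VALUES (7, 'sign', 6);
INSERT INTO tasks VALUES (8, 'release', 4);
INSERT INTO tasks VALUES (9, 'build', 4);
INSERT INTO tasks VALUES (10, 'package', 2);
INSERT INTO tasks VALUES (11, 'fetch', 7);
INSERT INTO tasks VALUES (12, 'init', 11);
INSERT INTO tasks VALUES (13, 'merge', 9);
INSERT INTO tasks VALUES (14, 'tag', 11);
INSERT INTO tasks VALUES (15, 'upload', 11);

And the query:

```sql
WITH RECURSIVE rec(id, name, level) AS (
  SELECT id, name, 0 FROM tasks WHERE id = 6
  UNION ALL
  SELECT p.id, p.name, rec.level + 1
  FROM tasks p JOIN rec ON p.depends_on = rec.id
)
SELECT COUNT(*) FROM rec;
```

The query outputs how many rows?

Base: id=6 (notify) at level 0.
Iteration 1: rows with depends_on in {6} -> sign (id 7, level 1).
Iteration 2: rows with depends_on in {7} -> fetch (id 11, level 2).
Iteration 3: rows with depends_on in {11} -> init (id 12, level 3), tag (id 14, level 3), upload (id 15, level 3).
Iteration 4: no rows with depends_on in {12,14,15}; recursion stops.
Total rows emitted: 6.

6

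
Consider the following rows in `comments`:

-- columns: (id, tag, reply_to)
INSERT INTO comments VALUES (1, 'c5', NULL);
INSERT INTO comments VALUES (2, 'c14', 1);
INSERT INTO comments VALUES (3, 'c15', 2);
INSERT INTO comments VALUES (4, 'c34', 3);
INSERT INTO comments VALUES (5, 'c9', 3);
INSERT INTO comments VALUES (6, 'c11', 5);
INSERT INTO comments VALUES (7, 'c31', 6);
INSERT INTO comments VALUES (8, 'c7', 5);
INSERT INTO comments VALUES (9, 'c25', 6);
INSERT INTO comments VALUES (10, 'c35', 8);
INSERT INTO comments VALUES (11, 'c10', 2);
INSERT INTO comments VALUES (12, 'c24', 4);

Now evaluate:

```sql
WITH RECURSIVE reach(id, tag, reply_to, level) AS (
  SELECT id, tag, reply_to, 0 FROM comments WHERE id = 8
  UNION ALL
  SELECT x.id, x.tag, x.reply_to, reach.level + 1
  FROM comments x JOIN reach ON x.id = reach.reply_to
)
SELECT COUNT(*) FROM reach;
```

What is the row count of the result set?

Base: id=8 (c7), reply_to=5, level 0.
Iteration 1: join on id=5 -> c9 (id 5, reply_to=3, level 1).
Iteration 2: join on id=3 -> c15 (id 3, reply_to=2, level 2).
Iteration 3: join on id=2 -> c14 (id 2, reply_to=1, level 3).
Iteration 4: join on id=1 -> c5 (id 1, reply_to=NULL, level 4).
Iteration 5: reply_to is NULL; no match; recursion stops.
Total rows emitted: 5.

5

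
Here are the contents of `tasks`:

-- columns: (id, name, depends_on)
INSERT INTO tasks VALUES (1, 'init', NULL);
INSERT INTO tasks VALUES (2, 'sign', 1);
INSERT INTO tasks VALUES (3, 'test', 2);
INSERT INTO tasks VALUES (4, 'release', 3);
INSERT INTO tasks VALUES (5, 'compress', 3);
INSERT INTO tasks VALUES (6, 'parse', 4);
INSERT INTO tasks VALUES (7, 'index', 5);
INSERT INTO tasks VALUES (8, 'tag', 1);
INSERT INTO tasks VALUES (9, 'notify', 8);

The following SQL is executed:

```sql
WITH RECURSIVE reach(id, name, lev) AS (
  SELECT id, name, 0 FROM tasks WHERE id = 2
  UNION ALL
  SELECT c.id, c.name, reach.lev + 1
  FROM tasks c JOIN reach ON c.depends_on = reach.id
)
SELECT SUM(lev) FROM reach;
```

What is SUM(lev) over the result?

11

Base: id=2 (sign) at lev 0.
Iteration 1: rows with depends_on in {2} -> test (id 3, lev 1).
Iteration 2: rows with depends_on in {3} -> release (id 4, lev 2), compress (id 5, lev 2).
Iteration 3: rows with depends_on in {4,5} -> parse (id 6, lev 3), index (id 7, lev 3).
Iteration 4: no rows with depends_on in {6,7}; recursion stops.
SUM(lev) = 0 + 1 + 2 + 2 + 3 + 3 = 11.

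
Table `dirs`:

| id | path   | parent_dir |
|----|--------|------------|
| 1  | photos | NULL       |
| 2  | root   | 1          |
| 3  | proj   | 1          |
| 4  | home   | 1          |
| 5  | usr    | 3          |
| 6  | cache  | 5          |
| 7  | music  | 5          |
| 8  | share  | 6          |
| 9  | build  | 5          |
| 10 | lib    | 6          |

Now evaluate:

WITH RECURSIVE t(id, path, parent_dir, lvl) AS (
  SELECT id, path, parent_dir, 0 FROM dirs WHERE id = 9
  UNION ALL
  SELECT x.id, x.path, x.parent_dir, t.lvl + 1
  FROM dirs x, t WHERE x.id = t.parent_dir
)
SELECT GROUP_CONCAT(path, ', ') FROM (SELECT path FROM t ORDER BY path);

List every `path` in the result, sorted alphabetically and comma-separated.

build, photos, proj, usr

Base: id=9 (build), parent_dir=5, lvl 0.
Iteration 1: join on id=5 -> usr (id 5, parent_dir=3, lvl 1).
Iteration 2: join on id=3 -> proj (id 3, parent_dir=1, lvl 2).
Iteration 3: join on id=1 -> photos (id 1, parent_dir=NULL, lvl 3).
Iteration 4: parent_dir is NULL; no match; recursion stops.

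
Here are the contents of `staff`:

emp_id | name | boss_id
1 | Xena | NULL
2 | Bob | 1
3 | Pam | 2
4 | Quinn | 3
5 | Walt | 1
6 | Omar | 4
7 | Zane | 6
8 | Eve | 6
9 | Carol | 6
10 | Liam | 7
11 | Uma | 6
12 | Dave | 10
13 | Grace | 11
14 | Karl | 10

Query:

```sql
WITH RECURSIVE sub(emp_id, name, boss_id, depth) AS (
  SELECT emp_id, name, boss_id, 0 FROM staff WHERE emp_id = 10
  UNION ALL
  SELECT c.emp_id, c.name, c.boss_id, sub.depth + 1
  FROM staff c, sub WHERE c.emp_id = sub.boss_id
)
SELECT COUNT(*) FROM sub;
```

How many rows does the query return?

7

Base: emp_id=10 (Liam), boss_id=7, depth 0.
Iteration 1: join on emp_id=7 -> Zane (id 7, boss_id=6, depth 1).
Iteration 2: join on emp_id=6 -> Omar (id 6, boss_id=4, depth 2).
Iteration 3: join on emp_id=4 -> Quinn (id 4, boss_id=3, depth 3).
Iteration 4: join on emp_id=3 -> Pam (id 3, boss_id=2, depth 4).
Iteration 5: join on emp_id=2 -> Bob (id 2, boss_id=1, depth 5).
Iteration 6: join on emp_id=1 -> Xena (id 1, boss_id=NULL, depth 6).
Iteration 7: boss_id is NULL; no match; recursion stops.
Total rows emitted: 7.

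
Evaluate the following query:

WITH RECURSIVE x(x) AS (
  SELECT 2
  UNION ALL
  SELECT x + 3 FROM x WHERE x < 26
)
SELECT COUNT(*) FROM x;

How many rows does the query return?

9

Base: x=2.
Iteration 1: 2 < 26 holds -> x = 2 + 3 = 5.
Iteration 2: 5 < 26 holds -> x = 5 + 3 = 8.
Iteration 3: 8 < 26 holds -> x = 8 + 3 = 11.
Iteration 4: 11 < 26 holds -> x = 11 + 3 = 14.
Iteration 5: 14 < 26 holds -> x = 14 + 3 = 17.
Iteration 6: 17 < 26 holds -> x = 17 + 3 = 20.
Iteration 7: 20 < 26 holds -> x = 20 + 3 = 23.
Iteration 8: 23 < 26 holds -> x = 23 + 3 = 26.
Iteration 9: 26 < 26 fails; recursion stops.
Total rows emitted: 9.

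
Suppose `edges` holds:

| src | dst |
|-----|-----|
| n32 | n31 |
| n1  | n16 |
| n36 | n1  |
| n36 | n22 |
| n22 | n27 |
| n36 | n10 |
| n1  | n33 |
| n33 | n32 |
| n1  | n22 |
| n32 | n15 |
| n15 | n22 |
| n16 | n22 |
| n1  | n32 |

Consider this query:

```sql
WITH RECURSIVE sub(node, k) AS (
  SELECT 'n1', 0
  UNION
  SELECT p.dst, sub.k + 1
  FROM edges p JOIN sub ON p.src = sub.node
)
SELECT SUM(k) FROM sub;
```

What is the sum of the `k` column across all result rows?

39

Base: (n1, k=0).
Iteration 1: edges from {n1} -> (n16, k=1), (n22, k=1), (n32, k=1), (n33, k=1).
Iteration 2: edges from {n16,n22,n32,n33} -> (n15, k=2), (n22, k=2), (n27, k=2), (n31, k=2), (n32, k=2).
Iteration 3: edges from {n15,n22,n27,n31,n32} -> (n15, k=3), (n22, k=3), (n27, k=3), (n31, k=3).
Iteration 4: edges from {n15,n22,n27,n31} -> (n22, k=4), (n27, k=4).
Iteration 5: edges from {n22,n27} -> (n27, k=5).
Iteration 6: no outgoing edges from {n27}; recursion stops.
SUM(k) = 0 + 1 + 1 + 1 + 1 + 2 + 2 + 2 + 2 + 2 + 3 + 3 + 3 + 3 + ... (17 terms) = 39.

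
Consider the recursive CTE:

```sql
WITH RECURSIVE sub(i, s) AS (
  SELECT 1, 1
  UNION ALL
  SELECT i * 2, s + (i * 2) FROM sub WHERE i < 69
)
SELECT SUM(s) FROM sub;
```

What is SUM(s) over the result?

502

Base: i=1, s=1.
Iteration 1: 1 < 69 holds -> i = 1 * 2 = 2, s = 1 + 2 = 3.
Iteration 2: 2 < 69 holds -> i = 2 * 2 = 4, s = 3 + 4 = 7.
Iteration 3: 4 < 69 holds -> i = 4 * 2 = 8, s = 7 + 8 = 15.
Iteration 4: 8 < 69 holds -> i = 8 * 2 = 16, s = 15 + 16 = 31.
Iteration 5: 16 < 69 holds -> i = 16 * 2 = 32, s = 31 + 32 = 63.
Iteration 6: 32 < 69 holds -> i = 32 * 2 = 64, s = 63 + 64 = 127.
Iteration 7: 64 < 69 holds -> i = 64 * 2 = 128, s = 127 + 128 = 255.
Iteration 8: 128 < 69 fails; recursion stops.
SUM(s) = 1 + 3 + 7 + 15 + 31 + 63 + 127 + 255 = 502.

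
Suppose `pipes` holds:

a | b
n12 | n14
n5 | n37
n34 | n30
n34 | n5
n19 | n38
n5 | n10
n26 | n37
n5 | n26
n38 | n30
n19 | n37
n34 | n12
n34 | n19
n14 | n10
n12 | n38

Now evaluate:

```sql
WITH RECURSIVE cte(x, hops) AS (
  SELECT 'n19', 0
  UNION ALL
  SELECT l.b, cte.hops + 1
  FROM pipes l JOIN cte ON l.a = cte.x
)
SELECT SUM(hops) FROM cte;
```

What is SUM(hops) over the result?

4

Base: (n19, hops=0).
Iteration 1: edges from {n19} -> (n37, hops=1), (n38, hops=1).
Iteration 2: edges from {n37,n38} -> (n30, hops=2).
Iteration 3: no outgoing edges from {n30}; recursion stops.
SUM(hops) = 0 + 1 + 1 + 2 = 4.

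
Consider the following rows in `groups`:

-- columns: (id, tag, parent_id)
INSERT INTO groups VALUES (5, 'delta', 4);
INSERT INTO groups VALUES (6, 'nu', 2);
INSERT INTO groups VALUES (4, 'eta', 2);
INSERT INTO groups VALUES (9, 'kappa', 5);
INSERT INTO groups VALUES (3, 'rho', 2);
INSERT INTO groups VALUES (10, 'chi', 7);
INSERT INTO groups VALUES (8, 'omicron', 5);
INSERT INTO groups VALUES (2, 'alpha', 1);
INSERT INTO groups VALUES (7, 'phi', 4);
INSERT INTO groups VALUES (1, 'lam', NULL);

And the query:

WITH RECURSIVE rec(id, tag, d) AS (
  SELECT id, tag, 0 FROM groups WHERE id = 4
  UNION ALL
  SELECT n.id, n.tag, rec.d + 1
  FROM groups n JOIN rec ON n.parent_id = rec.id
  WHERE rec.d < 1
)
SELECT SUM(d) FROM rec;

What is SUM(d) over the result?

2

Base: id=4 (eta) at d 0.
Iteration 1: rows with parent_id in {4} -> delta (id 5, d 1), phi (id 7, d 1).
Iteration 2: d < 1 fails for all current rows; recursion stops.
SUM(d) = 0 + 1 + 1 = 2.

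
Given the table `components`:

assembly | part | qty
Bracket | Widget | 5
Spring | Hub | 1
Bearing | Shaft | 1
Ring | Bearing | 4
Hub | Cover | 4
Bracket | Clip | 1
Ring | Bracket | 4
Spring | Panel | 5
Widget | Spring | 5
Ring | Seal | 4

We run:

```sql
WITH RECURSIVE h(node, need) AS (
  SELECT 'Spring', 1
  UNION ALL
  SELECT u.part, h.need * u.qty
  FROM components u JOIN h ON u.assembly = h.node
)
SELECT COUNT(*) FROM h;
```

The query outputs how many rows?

Base: (Spring, need=1).
Iteration 1: components of {Spring} -> Hub = 1*1 = 1, Panel = 1*5 = 5.
Iteration 2: components of {Hub,Panel} -> Cover = 1*4 = 4.
Iteration 3: no further components; recursion stops.
Total rows emitted: 4.

4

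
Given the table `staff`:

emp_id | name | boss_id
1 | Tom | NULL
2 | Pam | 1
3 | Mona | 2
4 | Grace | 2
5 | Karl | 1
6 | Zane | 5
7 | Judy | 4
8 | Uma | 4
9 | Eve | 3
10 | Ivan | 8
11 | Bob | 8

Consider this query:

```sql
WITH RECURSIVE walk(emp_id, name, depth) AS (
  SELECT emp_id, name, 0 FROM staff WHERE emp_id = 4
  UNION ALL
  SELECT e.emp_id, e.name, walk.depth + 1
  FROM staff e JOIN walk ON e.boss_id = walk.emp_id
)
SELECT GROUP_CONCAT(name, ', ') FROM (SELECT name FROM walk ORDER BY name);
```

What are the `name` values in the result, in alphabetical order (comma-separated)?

Bob, Grace, Ivan, Judy, Uma

Base: emp_id=4 (Grace) at depth 0.
Iteration 1: rows with boss_id in {4} -> Judy (id 7, depth 1), Uma (id 8, depth 1).
Iteration 2: rows with boss_id in {7,8} -> Ivan (id 10, depth 2), Bob (id 11, depth 2).
Iteration 3: no rows with boss_id in {10,11}; recursion stops.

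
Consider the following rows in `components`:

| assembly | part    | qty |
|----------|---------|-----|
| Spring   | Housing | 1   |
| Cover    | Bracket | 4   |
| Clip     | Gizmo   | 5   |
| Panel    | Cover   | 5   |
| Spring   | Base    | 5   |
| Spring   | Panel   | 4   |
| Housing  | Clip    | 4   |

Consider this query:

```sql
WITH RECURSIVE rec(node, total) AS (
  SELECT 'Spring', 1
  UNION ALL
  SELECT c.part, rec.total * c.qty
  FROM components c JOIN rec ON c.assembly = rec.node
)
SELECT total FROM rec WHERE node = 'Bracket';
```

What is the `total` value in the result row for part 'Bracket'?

80

Base: (Spring, total=1).
Iteration 1: components of {Spring} -> Base = 1*5 = 5, Housing = 1*1 = 1, Panel = 1*4 = 4.
Iteration 2: components of {Base,Housing,Panel} -> Clip = 1*4 = 4, Cover = 4*5 = 20.
Iteration 3: components of {Clip,Cover} -> Bracket = 20*4 = 80, Gizmo = 4*5 = 20.
Iteration 4: no further components; recursion stops.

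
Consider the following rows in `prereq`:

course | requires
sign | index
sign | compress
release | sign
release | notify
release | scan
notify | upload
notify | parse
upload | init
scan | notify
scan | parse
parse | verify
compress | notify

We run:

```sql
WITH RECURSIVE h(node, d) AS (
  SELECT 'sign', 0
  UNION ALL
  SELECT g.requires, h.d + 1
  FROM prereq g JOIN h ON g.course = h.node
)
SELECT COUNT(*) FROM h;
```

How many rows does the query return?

Base: (sign, d=0).
Iteration 1: edges from {sign} -> (compress, d=1), (index, d=1).
Iteration 2: edges from {compress,index} -> (notify, d=2).
Iteration 3: edges from {notify} -> (parse, d=3), (upload, d=3).
Iteration 4: edges from {parse,upload} -> (init, d=4), (verify, d=4).
Iteration 5: no outgoing edges from {init,verify}; recursion stops.
Total rows emitted: 8.

8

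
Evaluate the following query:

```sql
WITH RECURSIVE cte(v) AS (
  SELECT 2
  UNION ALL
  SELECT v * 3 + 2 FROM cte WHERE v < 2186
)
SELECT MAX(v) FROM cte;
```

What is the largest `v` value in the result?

2186

Base: v=2.
Iteration 1: 2 < 2186 holds -> v = 2 * 3 + 2 = 8.
Iteration 2: 8 < 2186 holds -> v = 8 * 3 + 2 = 26.
Iteration 3: 26 < 2186 holds -> v = 26 * 3 + 2 = 80.
Iteration 4: 80 < 2186 holds -> v = 80 * 3 + 2 = 242.
Iteration 5: 242 < 2186 holds -> v = 242 * 3 + 2 = 728.
Iteration 6: 728 < 2186 holds -> v = 728 * 3 + 2 = 2186.
Iteration 7: 2186 < 2186 fails; recursion stops.
v values: 2, 8, 26, 80, 242, 728, 2186; the maximum is 2186.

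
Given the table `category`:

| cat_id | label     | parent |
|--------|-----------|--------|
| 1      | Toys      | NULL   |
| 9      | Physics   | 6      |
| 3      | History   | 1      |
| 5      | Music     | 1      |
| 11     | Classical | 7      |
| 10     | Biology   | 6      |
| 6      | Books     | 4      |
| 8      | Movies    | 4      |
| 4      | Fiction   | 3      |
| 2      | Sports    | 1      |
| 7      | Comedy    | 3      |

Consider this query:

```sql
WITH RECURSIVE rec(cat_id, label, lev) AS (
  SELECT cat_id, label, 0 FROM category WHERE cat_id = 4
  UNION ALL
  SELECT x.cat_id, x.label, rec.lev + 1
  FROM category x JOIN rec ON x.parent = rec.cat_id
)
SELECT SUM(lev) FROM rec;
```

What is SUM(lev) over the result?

Base: cat_id=4 (Fiction) at lev 0.
Iteration 1: rows with parent in {4} -> Books (id 6, lev 1), Movies (id 8, lev 1).
Iteration 2: rows with parent in {6,8} -> Physics (id 9, lev 2), Biology (id 10, lev 2).
Iteration 3: no rows with parent in {9,10}; recursion stops.
SUM(lev) = 0 + 1 + 1 + 2 + 2 = 6.

6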